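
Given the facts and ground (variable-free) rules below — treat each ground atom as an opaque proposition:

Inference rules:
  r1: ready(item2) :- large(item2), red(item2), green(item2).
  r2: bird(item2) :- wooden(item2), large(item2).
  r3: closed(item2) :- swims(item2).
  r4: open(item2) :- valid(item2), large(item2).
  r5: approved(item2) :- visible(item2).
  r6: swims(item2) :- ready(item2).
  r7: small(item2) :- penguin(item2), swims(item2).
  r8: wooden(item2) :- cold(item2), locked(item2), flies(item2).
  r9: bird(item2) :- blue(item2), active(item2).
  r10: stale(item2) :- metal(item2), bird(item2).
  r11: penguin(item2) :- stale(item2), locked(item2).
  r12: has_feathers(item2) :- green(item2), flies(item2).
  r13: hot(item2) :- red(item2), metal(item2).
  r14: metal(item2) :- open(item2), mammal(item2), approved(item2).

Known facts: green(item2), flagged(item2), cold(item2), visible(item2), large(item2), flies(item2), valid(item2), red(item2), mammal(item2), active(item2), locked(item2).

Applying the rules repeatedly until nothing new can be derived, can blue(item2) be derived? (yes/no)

Round 1 fires r1, r4, r5, r8, r12, giving ready(item2), open(item2), approved(item2), wooden(item2), has_feathers(item2).
Round 2 fires r2, r6, r14, giving bird(item2), swims(item2), metal(item2).
Round 3 fires r3, r10, r13, giving closed(item2), stale(item2), hot(item2).
Round 4 fires r11, giving penguin(item2).
Round 5 fires r7, giving small(item2).
Fixed point reached. No rule has blue(item2) as a consequent, and it is not given.

no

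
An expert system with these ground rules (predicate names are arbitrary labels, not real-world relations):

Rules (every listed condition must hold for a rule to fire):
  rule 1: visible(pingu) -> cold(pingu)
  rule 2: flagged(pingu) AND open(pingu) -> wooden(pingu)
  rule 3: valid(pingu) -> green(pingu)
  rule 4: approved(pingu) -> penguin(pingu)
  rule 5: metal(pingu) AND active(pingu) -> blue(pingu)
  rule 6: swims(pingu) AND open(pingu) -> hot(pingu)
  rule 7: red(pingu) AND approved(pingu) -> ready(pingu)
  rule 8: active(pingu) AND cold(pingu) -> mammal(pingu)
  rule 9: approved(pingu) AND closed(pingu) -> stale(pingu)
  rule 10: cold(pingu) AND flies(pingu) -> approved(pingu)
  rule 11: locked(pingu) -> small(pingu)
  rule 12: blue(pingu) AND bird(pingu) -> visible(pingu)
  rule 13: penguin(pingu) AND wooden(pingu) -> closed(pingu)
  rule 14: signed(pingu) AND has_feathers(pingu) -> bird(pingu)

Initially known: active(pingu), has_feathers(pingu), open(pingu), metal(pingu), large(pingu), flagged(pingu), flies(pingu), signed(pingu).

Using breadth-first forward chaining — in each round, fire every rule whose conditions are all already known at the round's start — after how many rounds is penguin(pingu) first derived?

5

Round 1 fires rule 2, rule 5, rule 14, giving wooden(pingu), blue(pingu), bird(pingu).
Round 2 fires rule 12, giving visible(pingu).
Round 3 fires rule 1, giving cold(pingu).
Round 4 fires rule 8, rule 10, giving mammal(pingu), approved(pingu).
Round 5 fires rule 4, giving penguin(pingu).
penguin(pingu) first appears in round 5.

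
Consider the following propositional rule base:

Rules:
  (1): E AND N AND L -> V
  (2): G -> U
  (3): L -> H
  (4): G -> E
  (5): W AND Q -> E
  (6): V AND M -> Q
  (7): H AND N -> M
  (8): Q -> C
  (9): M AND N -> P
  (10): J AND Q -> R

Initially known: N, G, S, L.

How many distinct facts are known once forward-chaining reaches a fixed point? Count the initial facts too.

12

Round 1 — (2), (3), (4), derive U, H, E.
Round 2 — (1), (7), derive V, M.
Round 3 — (6), (9), derive Q, P.
Round 4 — (8), derive C.
Closure: {C, E, G, H, L, M, N, P, Q, S, U, V} — 12 facts.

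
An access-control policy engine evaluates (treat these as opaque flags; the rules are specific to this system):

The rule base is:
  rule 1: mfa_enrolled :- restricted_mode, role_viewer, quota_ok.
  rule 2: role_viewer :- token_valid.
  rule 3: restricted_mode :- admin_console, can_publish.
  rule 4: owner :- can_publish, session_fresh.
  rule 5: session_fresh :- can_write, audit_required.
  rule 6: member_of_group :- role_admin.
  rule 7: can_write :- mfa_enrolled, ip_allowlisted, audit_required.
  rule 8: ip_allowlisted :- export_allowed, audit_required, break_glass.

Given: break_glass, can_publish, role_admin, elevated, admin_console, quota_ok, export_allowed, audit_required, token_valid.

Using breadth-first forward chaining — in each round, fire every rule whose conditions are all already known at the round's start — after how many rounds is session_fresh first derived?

4

Round 1: rule 2 [role_viewer :- token_valid.]; rule 3 [restricted_mode :- admin_console, can_publish.]; rule 6 [member_of_group :- role_admin.]; rule 8 [ip_allowlisted :- export_allowed, audit_required, break_glass.]. New: role_viewer, restricted_mode, member_of_group, ip_allowlisted.
Round 2: rule 1 [mfa_enrolled :- restricted_mode, role_viewer, quota_ok.]. New: mfa_enrolled.
Round 3: rule 7 [can_write :- mfa_enrolled, ip_allowlisted, audit_required.]. New: can_write.
Round 4: rule 5 [session_fresh :- can_write, audit_required.]. New: session_fresh.
session_fresh first appears in round 4.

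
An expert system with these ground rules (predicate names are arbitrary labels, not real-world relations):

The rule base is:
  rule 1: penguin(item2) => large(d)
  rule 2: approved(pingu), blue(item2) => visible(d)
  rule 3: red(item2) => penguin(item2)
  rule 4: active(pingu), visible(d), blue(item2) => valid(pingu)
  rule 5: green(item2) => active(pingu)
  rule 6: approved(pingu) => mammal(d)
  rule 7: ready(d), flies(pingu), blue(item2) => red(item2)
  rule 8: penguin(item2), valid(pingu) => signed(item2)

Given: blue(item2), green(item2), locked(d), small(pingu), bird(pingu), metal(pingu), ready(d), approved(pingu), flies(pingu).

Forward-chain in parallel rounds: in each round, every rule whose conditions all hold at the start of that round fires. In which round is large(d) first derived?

Round 1: rule 2 [approved(pingu), blue(item2) => visible(d)]; rule 5 [green(item2) => active(pingu)]; rule 6 [approved(pingu) => mammal(d)]; rule 7 [ready(d), flies(pingu), blue(item2) => red(item2)]. New: visible(d), active(pingu), mammal(d), red(item2).
Round 2: rule 3 [red(item2) => penguin(item2)]; rule 4 [active(pingu), visible(d), blue(item2) => valid(pingu)]. New: penguin(item2), valid(pingu).
Round 3: rule 1 [penguin(item2) => large(d)]; rule 8 [penguin(item2), valid(pingu) => signed(item2)]. New: large(d), signed(item2).
large(d) first appears in round 3.

3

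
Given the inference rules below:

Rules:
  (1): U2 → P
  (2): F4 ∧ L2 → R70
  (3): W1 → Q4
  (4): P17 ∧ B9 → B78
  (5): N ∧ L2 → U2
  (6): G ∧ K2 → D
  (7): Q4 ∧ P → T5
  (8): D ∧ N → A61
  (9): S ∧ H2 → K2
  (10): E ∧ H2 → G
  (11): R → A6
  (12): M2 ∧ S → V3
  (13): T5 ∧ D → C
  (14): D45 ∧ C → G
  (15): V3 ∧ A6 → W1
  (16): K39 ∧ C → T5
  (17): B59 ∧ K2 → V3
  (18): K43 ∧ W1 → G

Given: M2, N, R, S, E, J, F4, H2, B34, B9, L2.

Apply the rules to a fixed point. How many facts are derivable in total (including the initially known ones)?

Round 1: (2) [F4 ∧ L2 → R70]; (5) [N ∧ L2 → U2]; (9) [S ∧ H2 → K2]; (10) [E ∧ H2 → G]; (11) [R → A6]; (12) [M2 ∧ S → V3]. New: R70, U2, K2, G, A6, V3.
Round 2: (1) [U2 → P]; (6) [G ∧ K2 → D]; (15) [V3 ∧ A6 → W1]. New: P, D, W1.
Round 3: (3) [W1 → Q4]; (8) [D ∧ N → A61]. New: Q4, A61.
Round 4: (7) [Q4 ∧ P → T5]. New: T5.
Round 5: (13) [T5 ∧ D → C]. New: C.
Closure: {A6, A61, B34, B9, C, D, E, F4, G, H2, J, K2, L2, M2, N, P, Q4, R, R70, S, T5, U2, V3, W1} — 24 facts.

24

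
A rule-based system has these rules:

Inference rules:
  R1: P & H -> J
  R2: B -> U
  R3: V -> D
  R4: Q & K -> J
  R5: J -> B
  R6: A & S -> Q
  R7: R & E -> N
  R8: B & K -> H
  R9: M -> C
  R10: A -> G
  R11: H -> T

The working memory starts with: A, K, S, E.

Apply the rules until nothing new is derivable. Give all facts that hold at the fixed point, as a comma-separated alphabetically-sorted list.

Round 1 fires R6, R10, giving Q, G.
Round 2 fires R4, giving J.
Round 3 fires R5, giving B.
Round 4 fires R2, R8, giving U, H.
Round 5 fires R11, giving T.

A, B, E, G, H, J, K, Q, S, T, U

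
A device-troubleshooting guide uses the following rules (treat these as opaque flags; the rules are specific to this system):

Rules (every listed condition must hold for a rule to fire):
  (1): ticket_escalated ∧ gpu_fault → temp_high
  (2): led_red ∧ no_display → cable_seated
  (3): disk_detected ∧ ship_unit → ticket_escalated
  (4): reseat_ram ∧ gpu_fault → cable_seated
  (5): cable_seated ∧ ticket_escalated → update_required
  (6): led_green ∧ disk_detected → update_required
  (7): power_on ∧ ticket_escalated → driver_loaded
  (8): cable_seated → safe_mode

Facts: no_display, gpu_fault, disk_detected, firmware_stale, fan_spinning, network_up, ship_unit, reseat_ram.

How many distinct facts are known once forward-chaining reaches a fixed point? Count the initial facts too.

13

Round 1 — (3), (4), derive ticket_escalated, cable_seated.
Round 2 — (1), (5), (8), derive temp_high, update_required, safe_mode.
Closure: {cable_seated, disk_detected, fan_spinning, firmware_stale, gpu_fault, network_up, no_display, reseat_ram, safe_mode, ship_unit, temp_high, ticket_escalated, update_required} — 13 facts.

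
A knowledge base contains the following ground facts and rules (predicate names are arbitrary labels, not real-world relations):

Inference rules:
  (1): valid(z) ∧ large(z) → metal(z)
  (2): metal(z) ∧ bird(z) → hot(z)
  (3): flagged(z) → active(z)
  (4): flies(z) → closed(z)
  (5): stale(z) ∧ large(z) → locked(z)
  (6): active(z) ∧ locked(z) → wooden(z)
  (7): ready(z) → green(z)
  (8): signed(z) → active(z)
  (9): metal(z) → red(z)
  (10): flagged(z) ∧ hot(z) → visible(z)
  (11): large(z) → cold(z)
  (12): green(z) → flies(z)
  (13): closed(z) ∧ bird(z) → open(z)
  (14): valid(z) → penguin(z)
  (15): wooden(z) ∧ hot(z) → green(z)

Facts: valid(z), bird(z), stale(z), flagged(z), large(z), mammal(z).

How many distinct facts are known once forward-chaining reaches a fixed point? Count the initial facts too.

19

Round 1 — (1), (3), (5), (11), (14), derive metal(z), active(z), locked(z), cold(z), penguin(z).
Round 2 — (2), (6), (9), derive hot(z), wooden(z), red(z).
Round 3 — (10), (15), derive visible(z), green(z).
Round 4 — (12), derive flies(z).
Round 5 — (4), derive closed(z).
Round 6 — (13), derive open(z).
Closure: {active(z), bird(z), closed(z), cold(z), flagged(z), flies(z), green(z), hot(z), large(z), locked(z), mammal(z), metal(z), open(z), penguin(z), red(z), stale(z), valid(z), visible(z), wooden(z)} — 19 facts.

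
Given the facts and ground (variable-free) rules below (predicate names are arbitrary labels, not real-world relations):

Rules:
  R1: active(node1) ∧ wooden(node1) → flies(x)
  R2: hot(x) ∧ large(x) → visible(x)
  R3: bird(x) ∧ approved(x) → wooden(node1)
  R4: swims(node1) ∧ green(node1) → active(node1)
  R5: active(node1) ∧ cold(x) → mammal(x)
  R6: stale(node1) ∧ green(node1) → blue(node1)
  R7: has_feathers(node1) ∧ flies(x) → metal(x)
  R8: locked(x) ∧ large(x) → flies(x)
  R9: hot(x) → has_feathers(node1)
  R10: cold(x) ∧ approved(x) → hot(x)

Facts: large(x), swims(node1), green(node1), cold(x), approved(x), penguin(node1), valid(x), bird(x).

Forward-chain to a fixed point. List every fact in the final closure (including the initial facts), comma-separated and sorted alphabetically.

active(node1), approved(x), bird(x), cold(x), flies(x), green(node1), has_feathers(node1), hot(x), large(x), mammal(x), metal(x), penguin(node1), swims(node1), valid(x), visible(x), wooden(node1)

Round 1 — R3, R4, R10, derive wooden(node1), active(node1), hot(x).
Round 2 — R1, R2, R5, R9, derive flies(x), visible(x), mammal(x), has_feathers(node1).
Round 3 — R7, derive metal(x).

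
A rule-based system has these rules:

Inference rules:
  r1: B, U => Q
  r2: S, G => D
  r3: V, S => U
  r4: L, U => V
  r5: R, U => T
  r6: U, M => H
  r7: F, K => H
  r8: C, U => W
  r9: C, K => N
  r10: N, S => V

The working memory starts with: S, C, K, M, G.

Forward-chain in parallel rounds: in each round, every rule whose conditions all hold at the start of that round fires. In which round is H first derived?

4

[1] r2 [S, G => D]; r9 [C, K => N]. ⇒ new: D, N.
[2] r10 [N, S => V]. ⇒ new: V.
[3] r3 [V, S => U]. ⇒ new: U.
[4] r6 [U, M => H]; r8 [C, U => W]. ⇒ new: H, W.
H first appears in round 4.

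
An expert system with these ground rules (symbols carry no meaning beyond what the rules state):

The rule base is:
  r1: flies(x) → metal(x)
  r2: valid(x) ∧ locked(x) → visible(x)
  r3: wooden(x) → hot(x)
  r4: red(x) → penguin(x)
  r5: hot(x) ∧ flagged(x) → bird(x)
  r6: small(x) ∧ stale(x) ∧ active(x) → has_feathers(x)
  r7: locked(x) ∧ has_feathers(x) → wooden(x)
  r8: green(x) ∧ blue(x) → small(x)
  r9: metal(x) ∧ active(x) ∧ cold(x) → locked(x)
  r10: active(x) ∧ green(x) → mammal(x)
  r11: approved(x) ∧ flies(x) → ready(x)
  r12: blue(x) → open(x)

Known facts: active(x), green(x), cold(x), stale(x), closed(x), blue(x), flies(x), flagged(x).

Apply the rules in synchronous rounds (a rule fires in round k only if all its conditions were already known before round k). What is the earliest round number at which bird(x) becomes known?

5

Round 1: r1 [flies(x) → metal(x)]; r8 [green(x) ∧ blue(x) → small(x)]; r10 [active(x) ∧ green(x) → mammal(x)]; r12 [blue(x) → open(x)]. New: metal(x), small(x), mammal(x), open(x).
Round 2: r6 [small(x) ∧ stale(x) ∧ active(x) → has_feathers(x)]; r9 [metal(x) ∧ active(x) ∧ cold(x) → locked(x)]. New: has_feathers(x), locked(x).
Round 3: r7 [locked(x) ∧ has_feathers(x) → wooden(x)]. New: wooden(x).
Round 4: r3 [wooden(x) → hot(x)]. New: hot(x).
Round 5: r5 [hot(x) ∧ flagged(x) → bird(x)]. New: bird(x).
bird(x) first appears in round 5.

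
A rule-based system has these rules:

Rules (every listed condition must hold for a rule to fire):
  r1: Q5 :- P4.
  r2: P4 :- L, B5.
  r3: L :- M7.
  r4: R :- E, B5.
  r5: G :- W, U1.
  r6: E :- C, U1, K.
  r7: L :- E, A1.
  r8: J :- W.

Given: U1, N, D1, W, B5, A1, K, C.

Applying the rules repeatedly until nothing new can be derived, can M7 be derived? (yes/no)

no

Round 1: r5 [G :- W, U1.]; r6 [E :- C, U1, K.]; r8 [J :- W.]. New: G, E, J.
Round 2: r4 [R :- E, B5.]; r7 [L :- E, A1.]. New: R, L.
Round 3: r2 [P4 :- L, B5.]. New: P4.
Round 4: r1 [Q5 :- P4.]. New: Q5.
Fixed point reached. No rule has M7 as a consequent, and it is not given.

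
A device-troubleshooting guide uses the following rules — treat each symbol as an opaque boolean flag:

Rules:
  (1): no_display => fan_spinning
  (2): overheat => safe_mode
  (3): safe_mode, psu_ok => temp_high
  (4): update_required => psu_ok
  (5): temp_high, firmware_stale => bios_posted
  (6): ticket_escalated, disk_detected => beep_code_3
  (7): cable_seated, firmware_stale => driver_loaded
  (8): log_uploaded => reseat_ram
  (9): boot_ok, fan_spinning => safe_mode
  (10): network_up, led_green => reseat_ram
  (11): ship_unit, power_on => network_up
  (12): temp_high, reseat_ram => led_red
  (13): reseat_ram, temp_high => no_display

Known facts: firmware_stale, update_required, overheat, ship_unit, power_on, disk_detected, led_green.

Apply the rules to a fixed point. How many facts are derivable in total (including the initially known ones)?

16

Round 1: (2) [overheat => safe_mode]; (4) [update_required => psu_ok]; (11) [ship_unit, power_on => network_up]. New: safe_mode, psu_ok, network_up.
Round 2: (3) [safe_mode, psu_ok => temp_high]; (10) [network_up, led_green => reseat_ram]. New: temp_high, reseat_ram.
Round 3: (5) [temp_high, firmware_stale => bios_posted]; (12) [temp_high, reseat_ram => led_red]; (13) [reseat_ram, temp_high => no_display]. New: bios_posted, led_red, no_display.
Round 4: (1) [no_display => fan_spinning]. New: fan_spinning.
Closure: {bios_posted, disk_detected, fan_spinning, firmware_stale, led_green, led_red, network_up, no_display, overheat, power_on, psu_ok, reseat_ram, safe_mode, ship_unit, temp_high, update_required} — 16 facts.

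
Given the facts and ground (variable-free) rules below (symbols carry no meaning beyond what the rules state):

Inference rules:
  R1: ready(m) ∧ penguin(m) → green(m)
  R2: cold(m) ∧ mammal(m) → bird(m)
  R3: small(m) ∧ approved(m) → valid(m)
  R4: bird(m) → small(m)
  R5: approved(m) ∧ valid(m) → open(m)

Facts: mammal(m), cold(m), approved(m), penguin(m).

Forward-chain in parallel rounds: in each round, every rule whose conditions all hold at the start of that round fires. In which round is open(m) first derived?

4

Round 1: R2 [cold(m) ∧ mammal(m) → bird(m)]. New: bird(m).
Round 2: R4 [bird(m) → small(m)]. New: small(m).
Round 3: R3 [small(m) ∧ approved(m) → valid(m)]. New: valid(m).
Round 4: R5 [approved(m) ∧ valid(m) → open(m)]. New: open(m).
open(m) first appears in round 4.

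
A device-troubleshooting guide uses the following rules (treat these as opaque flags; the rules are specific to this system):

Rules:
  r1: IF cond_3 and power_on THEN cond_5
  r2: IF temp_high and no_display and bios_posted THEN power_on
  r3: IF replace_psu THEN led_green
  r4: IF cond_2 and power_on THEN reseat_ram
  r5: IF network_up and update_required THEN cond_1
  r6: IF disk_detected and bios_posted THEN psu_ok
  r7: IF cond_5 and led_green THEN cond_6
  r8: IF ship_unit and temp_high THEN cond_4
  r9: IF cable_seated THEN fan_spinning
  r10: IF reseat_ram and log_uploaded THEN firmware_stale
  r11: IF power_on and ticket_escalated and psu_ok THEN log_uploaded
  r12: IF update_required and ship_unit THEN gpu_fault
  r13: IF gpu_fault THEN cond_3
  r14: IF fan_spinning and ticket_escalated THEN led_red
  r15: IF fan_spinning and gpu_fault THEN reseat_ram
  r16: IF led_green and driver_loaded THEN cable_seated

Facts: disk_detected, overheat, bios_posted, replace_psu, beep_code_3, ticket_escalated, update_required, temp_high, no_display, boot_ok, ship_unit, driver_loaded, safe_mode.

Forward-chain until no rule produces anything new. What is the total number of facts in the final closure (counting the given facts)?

Round 1: r2 [IF temp_high and no_display and bios_posted THEN power_on]; r3 [IF replace_psu THEN led_green]; r6 [IF disk_detected and bios_posted THEN psu_ok]; r8 [IF ship_unit and temp_high THEN cond_4]; r12 [IF update_required and ship_unit THEN gpu_fault]. New: power_on, led_green, psu_ok, cond_4, gpu_fault.
Round 2: r11 [IF power_on and ticket_escalated and psu_ok THEN log_uploaded]; r13 [IF gpu_fault THEN cond_3]; r16 [IF led_green and driver_loaded THEN cable_seated]. New: log_uploaded, cond_3, cable_seated.
Round 3: r1 [IF cond_3 and power_on THEN cond_5]; r9 [IF cable_seated THEN fan_spinning]. New: cond_5, fan_spinning.
Round 4: r7 [IF cond_5 and led_green THEN cond_6]; r14 [IF fan_spinning and ticket_escalated THEN led_red]; r15 [IF fan_spinning and gpu_fault THEN reseat_ram]. New: cond_6, led_red, reseat_ram.
Round 5: r10 [IF reseat_ram and log_uploaded THEN firmware_stale]. New: firmware_stale.
Closure: {beep_code_3, bios_posted, boot_ok, cable_seated, cond_3, cond_4, cond_5, cond_6, disk_detected, driver_loaded, fan_spinning, firmware_stale, gpu_fault, led_green, led_red, log_uploaded, no_display, overheat, power_on, psu_ok, replace_psu, reseat_ram, safe_mode, ship_unit, temp_high, ticket_escalated, update_required} — 27 facts.

27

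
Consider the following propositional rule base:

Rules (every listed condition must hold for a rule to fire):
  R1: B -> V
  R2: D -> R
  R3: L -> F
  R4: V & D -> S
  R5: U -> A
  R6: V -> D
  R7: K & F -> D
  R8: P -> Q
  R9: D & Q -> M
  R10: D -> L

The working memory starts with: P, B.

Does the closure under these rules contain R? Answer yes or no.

Round 1 fires R1, R8, giving V, Q.
Round 2 fires R6, giving D.
Round 3 fires R2, R4, R9, R10, giving R, S, M, L.
Round 4 fires R3, giving F.
R appears in round 3, so it is derivable.

yes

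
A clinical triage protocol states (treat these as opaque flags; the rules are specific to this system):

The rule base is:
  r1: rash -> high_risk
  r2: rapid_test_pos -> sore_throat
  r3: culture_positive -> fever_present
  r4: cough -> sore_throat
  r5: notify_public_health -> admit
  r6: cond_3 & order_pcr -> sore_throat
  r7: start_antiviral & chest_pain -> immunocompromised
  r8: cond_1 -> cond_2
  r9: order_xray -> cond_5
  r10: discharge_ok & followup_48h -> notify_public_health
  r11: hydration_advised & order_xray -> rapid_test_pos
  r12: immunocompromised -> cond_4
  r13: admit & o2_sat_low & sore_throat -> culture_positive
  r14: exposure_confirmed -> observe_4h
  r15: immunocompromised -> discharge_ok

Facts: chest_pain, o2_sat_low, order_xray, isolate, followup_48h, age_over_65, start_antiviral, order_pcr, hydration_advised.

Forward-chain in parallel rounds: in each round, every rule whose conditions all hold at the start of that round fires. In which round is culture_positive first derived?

5

Round 1: r7 [start_antiviral & chest_pain -> immunocompromised]; r9 [order_xray -> cond_5]; r11 [hydration_advised & order_xray -> rapid_test_pos]. Adds immunocompromised, cond_5, rapid_test_pos.
Round 2: r2 [rapid_test_pos -> sore_throat]; r12 [immunocompromised -> cond_4]; r15 [immunocompromised -> discharge_ok]. Adds sore_throat, cond_4, discharge_ok.
Round 3: r10 [discharge_ok & followup_48h -> notify_public_health]. Adds notify_public_health.
Round 4: r5 [notify_public_health -> admit]. Adds admit.
Round 5: r13 [admit & o2_sat_low & sore_throat -> culture_positive]. Adds culture_positive.
culture_positive first appears in round 5.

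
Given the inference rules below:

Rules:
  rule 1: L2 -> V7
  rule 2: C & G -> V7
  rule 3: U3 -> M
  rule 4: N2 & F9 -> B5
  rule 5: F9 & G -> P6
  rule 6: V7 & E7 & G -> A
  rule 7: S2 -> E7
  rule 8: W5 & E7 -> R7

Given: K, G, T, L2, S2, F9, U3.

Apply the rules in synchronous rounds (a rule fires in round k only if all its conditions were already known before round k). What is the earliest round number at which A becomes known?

2

[1] rule 1 [L2 -> V7]; rule 3 [U3 -> M]; rule 5 [F9 & G -> P6]; rule 7 [S2 -> E7]. ⇒ new: V7, M, P6, E7.
[2] rule 6 [V7 & E7 & G -> A]. ⇒ new: A.
A first appears in round 2.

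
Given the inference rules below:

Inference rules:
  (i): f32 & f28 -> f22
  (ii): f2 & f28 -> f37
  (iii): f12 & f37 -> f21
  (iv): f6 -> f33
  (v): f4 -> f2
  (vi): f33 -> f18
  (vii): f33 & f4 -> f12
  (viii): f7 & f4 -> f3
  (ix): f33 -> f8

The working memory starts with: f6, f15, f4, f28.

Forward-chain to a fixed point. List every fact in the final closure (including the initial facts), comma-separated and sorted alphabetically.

Round 1: (iv) [f6 -> f33]; (v) [f4 -> f2]. New: f33, f2.
Round 2: (ii) [f2 & f28 -> f37]; (vi) [f33 -> f18]; (vii) [f33 & f4 -> f12]; (ix) [f33 -> f8]. New: f37, f18, f12, f8.
Round 3: (iii) [f12 & f37 -> f21]. New: f21.

f12, f15, f18, f2, f21, f28, f33, f37, f4, f6, f8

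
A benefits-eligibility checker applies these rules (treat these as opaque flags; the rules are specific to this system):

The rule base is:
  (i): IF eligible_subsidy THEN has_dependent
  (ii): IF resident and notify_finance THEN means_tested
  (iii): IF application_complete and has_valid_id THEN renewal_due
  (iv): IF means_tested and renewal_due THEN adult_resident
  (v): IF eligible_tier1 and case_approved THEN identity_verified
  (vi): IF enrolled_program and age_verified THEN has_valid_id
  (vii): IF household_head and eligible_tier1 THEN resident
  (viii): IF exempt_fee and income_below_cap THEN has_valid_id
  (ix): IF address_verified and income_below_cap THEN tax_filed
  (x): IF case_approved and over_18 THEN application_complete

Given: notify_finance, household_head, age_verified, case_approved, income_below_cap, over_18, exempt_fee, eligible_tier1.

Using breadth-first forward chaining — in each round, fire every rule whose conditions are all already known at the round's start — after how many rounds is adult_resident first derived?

Round 1 fires (v), (vii), (viii), (x), giving identity_verified, resident, has_valid_id, application_complete.
Round 2 fires (ii), (iii), giving means_tested, renewal_due.
Round 3 fires (iv), giving adult_resident.
adult_resident first appears in round 3.

3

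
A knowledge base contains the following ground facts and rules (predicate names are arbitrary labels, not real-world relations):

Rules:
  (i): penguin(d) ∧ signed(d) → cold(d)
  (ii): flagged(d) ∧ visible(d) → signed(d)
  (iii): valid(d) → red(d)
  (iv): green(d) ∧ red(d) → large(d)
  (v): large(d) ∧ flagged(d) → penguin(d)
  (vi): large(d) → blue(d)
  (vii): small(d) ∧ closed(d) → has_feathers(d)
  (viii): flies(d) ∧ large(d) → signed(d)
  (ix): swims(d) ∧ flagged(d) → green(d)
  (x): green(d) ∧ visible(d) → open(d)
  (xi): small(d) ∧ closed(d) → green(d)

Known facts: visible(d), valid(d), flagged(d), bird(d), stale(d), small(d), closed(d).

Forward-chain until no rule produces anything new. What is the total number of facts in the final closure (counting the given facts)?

16

Round 1: (ii) [flagged(d) ∧ visible(d) → signed(d)]; (iii) [valid(d) → red(d)]; (vii) [small(d) ∧ closed(d) → has_feathers(d)]; (xi) [small(d) ∧ closed(d) → green(d)]. New: signed(d), red(d), has_feathers(d), green(d).
Round 2: (iv) [green(d) ∧ red(d) → large(d)]; (x) [green(d) ∧ visible(d) → open(d)]. New: large(d), open(d).
Round 3: (v) [large(d) ∧ flagged(d) → penguin(d)]; (vi) [large(d) → blue(d)]. New: penguin(d), blue(d).
Round 4: (i) [penguin(d) ∧ signed(d) → cold(d)]. New: cold(d).
Closure: {bird(d), blue(d), closed(d), cold(d), flagged(d), green(d), has_feathers(d), large(d), open(d), penguin(d), red(d), signed(d), small(d), stale(d), valid(d), visible(d)} — 16 facts.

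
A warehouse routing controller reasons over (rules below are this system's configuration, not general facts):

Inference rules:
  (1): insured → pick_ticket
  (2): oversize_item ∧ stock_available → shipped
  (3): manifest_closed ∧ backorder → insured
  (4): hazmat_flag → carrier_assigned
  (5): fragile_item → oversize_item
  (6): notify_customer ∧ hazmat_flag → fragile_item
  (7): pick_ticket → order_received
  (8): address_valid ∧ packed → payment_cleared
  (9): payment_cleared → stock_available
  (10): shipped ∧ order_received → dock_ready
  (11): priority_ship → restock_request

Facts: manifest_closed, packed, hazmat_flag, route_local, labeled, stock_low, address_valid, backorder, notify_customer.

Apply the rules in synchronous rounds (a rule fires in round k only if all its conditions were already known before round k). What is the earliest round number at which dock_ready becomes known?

4

[1] (3) [manifest_closed ∧ backorder → insured]; (4) [hazmat_flag → carrier_assigned]; (6) [notify_customer ∧ hazmat_flag → fragile_item]; (8) [address_valid ∧ packed → payment_cleared]. ⇒ new: insured, carrier_assigned, fragile_item, payment_cleared.
[2] (1) [insured → pick_ticket]; (5) [fragile_item → oversize_item]; (9) [payment_cleared → stock_available]. ⇒ new: pick_ticket, oversize_item, stock_available.
[3] (2) [oversize_item ∧ stock_available → shipped]; (7) [pick_ticket → order_received]. ⇒ new: shipped, order_received.
[4] (10) [shipped ∧ order_received → dock_ready]. ⇒ new: dock_ready.
dock_ready first appears in round 4.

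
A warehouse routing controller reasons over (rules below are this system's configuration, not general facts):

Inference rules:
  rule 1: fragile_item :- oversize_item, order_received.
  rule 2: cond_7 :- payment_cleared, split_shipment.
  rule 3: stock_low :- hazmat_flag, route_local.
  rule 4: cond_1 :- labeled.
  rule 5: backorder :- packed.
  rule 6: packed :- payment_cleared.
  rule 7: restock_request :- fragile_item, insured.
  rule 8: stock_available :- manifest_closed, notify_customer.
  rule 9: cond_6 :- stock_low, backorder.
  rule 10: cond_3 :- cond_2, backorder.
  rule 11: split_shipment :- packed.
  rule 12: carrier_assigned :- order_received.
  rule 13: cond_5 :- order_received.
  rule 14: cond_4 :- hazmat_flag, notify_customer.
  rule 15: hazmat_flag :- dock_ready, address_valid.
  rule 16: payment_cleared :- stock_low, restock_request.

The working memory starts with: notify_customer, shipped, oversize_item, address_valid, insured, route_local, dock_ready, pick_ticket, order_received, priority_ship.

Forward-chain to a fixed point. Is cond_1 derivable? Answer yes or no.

no

Round 1 fires rule 1, rule 12, rule 13, rule 15, giving fragile_item, carrier_assigned, cond_5, hazmat_flag.
Round 2 fires rule 3, rule 7, rule 14, giving stock_low, restock_request, cond_4.
Round 3 fires rule 16, giving payment_cleared.
Round 4 fires rule 6, giving packed.
Round 5 fires rule 5, rule 11, giving backorder, split_shipment.
Round 6 fires rule 2, rule 9, giving cond_7, cond_6.
Fixed point reached. cond_1 is concluded only by rule 4; rule 4 needs labeled (never derived).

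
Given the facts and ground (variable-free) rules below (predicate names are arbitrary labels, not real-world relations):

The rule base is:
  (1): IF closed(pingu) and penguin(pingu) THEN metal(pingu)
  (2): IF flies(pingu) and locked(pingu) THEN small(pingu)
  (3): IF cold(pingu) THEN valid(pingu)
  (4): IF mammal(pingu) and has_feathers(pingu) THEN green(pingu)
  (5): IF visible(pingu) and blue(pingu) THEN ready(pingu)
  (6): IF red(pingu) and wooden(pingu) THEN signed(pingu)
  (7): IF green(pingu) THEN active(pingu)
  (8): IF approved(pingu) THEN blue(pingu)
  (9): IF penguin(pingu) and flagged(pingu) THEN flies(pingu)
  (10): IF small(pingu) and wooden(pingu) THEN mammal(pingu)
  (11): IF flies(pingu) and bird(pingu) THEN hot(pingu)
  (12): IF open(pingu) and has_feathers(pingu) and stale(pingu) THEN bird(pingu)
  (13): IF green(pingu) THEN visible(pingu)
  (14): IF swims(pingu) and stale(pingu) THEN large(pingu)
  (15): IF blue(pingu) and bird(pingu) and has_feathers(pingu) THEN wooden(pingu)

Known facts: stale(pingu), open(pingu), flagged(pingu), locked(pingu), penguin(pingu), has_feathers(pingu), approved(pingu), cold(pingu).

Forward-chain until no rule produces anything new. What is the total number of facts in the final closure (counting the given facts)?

[1] (3) [IF cold(pingu) THEN valid(pingu)]; (8) [IF approved(pingu) THEN blue(pingu)]; (9) [IF penguin(pingu) and flagged(pingu) THEN flies(pingu)]; (12) [IF open(pingu) and has_feathers(pingu) and stale(pingu) THEN bird(pingu)]. ⇒ new: valid(pingu), blue(pingu), flies(pingu), bird(pingu).
[2] (2) [IF flies(pingu) and locked(pingu) THEN small(pingu)]; (11) [IF flies(pingu) and bird(pingu) THEN hot(pingu)]; (15) [IF blue(pingu) and bird(pingu) and has_feathers(pingu) THEN wooden(pingu)]. ⇒ new: small(pingu), hot(pingu), wooden(pingu).
[3] (10) [IF small(pingu) and wooden(pingu) THEN mammal(pingu)]. ⇒ new: mammal(pingu).
[4] (4) [IF mammal(pingu) and has_feathers(pingu) THEN green(pingu)]. ⇒ new: green(pingu).
[5] (7) [IF green(pingu) THEN active(pingu)]; (13) [IF green(pingu) THEN visible(pingu)]. ⇒ new: active(pingu), visible(pingu).
[6] (5) [IF visible(pingu) and blue(pingu) THEN ready(pingu)]. ⇒ new: ready(pingu).
Closure: {active(pingu), approved(pingu), bird(pingu), blue(pingu), cold(pingu), flagged(pingu), flies(pingu), green(pingu), has_feathers(pingu), hot(pingu), locked(pingu), mammal(pingu), open(pingu), penguin(pingu), ready(pingu), small(pingu), stale(pingu), valid(pingu), visible(pingu), wooden(pingu)} — 20 facts.

20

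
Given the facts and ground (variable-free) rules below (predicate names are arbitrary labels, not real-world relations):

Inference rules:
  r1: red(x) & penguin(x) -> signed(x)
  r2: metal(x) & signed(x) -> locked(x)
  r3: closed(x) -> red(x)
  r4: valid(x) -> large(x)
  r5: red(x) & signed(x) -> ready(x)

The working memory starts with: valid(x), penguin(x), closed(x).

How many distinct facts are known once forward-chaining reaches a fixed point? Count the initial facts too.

7

Round 1: r3 [closed(x) -> red(x)]; r4 [valid(x) -> large(x)]. New: red(x), large(x).
Round 2: r1 [red(x) & penguin(x) -> signed(x)]. New: signed(x).
Round 3: r5 [red(x) & signed(x) -> ready(x)]. New: ready(x).
Closure: {closed(x), large(x), penguin(x), ready(x), red(x), signed(x), valid(x)} — 7 facts.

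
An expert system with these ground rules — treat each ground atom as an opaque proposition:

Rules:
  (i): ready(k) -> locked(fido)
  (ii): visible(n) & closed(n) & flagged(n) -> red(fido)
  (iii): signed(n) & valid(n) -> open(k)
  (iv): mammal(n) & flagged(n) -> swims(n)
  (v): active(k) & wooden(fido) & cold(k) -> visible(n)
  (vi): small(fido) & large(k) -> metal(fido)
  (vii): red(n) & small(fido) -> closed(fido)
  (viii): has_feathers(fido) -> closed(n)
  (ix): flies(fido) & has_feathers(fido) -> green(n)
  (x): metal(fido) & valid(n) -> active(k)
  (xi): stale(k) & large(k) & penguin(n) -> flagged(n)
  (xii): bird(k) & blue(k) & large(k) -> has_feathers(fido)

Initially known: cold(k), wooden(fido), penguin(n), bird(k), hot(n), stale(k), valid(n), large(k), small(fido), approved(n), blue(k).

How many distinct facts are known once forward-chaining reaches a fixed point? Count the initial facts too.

Round 1 — (vi), (xi), (xii), derive metal(fido), flagged(n), has_feathers(fido).
Round 2 — (viii), (x), derive closed(n), active(k).
Round 3 — (v), derive visible(n).
Round 4 — (ii), derive red(fido).
Closure: {active(k), approved(n), bird(k), blue(k), closed(n), cold(k), flagged(n), has_feathers(fido), hot(n), large(k), metal(fido), penguin(n), red(fido), small(fido), stale(k), valid(n), visible(n), wooden(fido)} — 18 facts.

18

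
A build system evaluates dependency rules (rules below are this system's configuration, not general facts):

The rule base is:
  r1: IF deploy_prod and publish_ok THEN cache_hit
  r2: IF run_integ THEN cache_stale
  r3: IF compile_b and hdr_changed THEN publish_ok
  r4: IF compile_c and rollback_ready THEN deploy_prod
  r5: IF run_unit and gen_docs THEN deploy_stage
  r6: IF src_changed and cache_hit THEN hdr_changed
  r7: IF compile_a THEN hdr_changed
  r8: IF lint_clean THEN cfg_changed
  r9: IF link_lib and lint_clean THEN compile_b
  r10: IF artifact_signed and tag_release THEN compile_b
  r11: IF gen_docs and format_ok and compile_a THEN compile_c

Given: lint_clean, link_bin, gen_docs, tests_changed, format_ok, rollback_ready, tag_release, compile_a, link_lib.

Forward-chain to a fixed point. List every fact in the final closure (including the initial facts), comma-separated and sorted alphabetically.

[1] r7 [IF compile_a THEN hdr_changed]; r8 [IF lint_clean THEN cfg_changed]; r9 [IF link_lib and lint_clean THEN compile_b]; r11 [IF gen_docs and format_ok and compile_a THEN compile_c]. ⇒ new: hdr_changed, cfg_changed, compile_b, compile_c.
[2] r3 [IF compile_b and hdr_changed THEN publish_ok]; r4 [IF compile_c and rollback_ready THEN deploy_prod]. ⇒ new: publish_ok, deploy_prod.
[3] r1 [IF deploy_prod and publish_ok THEN cache_hit]. ⇒ new: cache_hit.

cache_hit, cfg_changed, compile_a, compile_b, compile_c, deploy_prod, format_ok, gen_docs, hdr_changed, link_bin, link_lib, lint_clean, publish_ok, rollback_ready, tag_release, tests_changed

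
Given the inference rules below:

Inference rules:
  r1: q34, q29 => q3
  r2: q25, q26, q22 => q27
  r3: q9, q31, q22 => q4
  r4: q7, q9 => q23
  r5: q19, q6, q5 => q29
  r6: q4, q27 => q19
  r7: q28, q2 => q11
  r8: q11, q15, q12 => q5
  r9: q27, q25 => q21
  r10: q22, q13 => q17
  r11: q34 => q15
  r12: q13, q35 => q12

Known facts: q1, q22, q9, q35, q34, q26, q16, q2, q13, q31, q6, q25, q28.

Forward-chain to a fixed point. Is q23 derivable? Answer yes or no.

no

Round 1: r2 [q25, q26, q22 => q27]; r3 [q9, q31, q22 => q4]; r7 [q28, q2 => q11]; r10 [q22, q13 => q17]; r11 [q34 => q15]; r12 [q13, q35 => q12]. New: q27, q4, q11, q17, q15, q12.
Round 2: r6 [q4, q27 => q19]; r8 [q11, q15, q12 => q5]; r9 [q27, q25 => q21]. New: q19, q5, q21.
Round 3: r5 [q19, q6, q5 => q29]. New: q29.
Round 4: r1 [q34, q29 => q3]. New: q3.
Fixed point reached. q23 is concluded only by r4; r4 needs q7 (never derived).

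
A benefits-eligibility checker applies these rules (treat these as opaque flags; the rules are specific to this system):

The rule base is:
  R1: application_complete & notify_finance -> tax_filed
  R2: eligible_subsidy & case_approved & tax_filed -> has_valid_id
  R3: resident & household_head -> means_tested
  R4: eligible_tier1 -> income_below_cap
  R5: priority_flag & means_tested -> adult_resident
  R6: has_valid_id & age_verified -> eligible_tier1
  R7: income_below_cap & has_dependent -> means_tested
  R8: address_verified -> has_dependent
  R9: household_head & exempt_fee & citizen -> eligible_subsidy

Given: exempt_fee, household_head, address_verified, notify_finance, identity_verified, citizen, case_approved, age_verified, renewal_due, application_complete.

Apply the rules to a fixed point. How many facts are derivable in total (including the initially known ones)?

Round 1: R1 [application_complete & notify_finance -> tax_filed]; R8 [address_verified -> has_dependent]; R9 [household_head & exempt_fee & citizen -> eligible_subsidy]. New: tax_filed, has_dependent, eligible_subsidy.
Round 2: R2 [eligible_subsidy & case_approved & tax_filed -> has_valid_id]. New: has_valid_id.
Round 3: R6 [has_valid_id & age_verified -> eligible_tier1]. New: eligible_tier1.
Round 4: R4 [eligible_tier1 -> income_below_cap]. New: income_below_cap.
Round 5: R7 [income_below_cap & has_dependent -> means_tested]. New: means_tested.
Closure: {address_verified, age_verified, application_complete, case_approved, citizen, eligible_subsidy, eligible_tier1, exempt_fee, has_dependent, has_valid_id, household_head, identity_verified, income_below_cap, means_tested, notify_finance, renewal_due, tax_filed} — 17 facts.

17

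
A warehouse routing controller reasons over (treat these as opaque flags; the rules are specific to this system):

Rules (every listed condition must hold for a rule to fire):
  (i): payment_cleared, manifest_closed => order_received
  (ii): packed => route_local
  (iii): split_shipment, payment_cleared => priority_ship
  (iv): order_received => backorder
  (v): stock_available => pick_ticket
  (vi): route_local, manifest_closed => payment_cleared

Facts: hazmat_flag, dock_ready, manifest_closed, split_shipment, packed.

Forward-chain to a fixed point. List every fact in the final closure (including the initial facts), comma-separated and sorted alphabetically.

backorder, dock_ready, hazmat_flag, manifest_closed, order_received, packed, payment_cleared, priority_ship, route_local, split_shipment

Round 1: (ii) [packed => route_local]. New: route_local.
Round 2: (vi) [route_local, manifest_closed => payment_cleared]. New: payment_cleared.
Round 3: (i) [payment_cleared, manifest_closed => order_received]; (iii) [split_shipment, payment_cleared => priority_ship]. New: order_received, priority_ship.
Round 4: (iv) [order_received => backorder]. New: backorder.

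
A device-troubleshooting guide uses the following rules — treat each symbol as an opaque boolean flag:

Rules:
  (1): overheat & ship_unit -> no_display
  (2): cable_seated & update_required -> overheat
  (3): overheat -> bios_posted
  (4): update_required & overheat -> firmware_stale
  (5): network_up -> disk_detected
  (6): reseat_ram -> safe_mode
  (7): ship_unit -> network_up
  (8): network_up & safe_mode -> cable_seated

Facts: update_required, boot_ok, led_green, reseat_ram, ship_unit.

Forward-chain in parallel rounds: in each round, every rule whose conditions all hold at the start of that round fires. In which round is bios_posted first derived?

4

Round 1 fires (6), (7), giving safe_mode, network_up.
Round 2 fires (5), (8), giving disk_detected, cable_seated.
Round 3 fires (2), giving overheat.
Round 4 fires (1), (3), (4), giving no_display, bios_posted, firmware_stale.
bios_posted first appears in round 4.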